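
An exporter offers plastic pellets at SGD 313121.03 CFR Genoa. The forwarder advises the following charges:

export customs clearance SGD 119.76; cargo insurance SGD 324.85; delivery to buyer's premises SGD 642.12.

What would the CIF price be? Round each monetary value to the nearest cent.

CIF price: SGD 313445.88

Not relevant to the conversion: export clearance — on the seller under both CFR and CIF; already in the CFR price and stays in the CIF price. delivery — on the buyer under both terms; not part of either seller's price.
From CFR to CIF, the seller additionally bears: insurance.
CIF price = 313121.03 + 324.85 = 313445.88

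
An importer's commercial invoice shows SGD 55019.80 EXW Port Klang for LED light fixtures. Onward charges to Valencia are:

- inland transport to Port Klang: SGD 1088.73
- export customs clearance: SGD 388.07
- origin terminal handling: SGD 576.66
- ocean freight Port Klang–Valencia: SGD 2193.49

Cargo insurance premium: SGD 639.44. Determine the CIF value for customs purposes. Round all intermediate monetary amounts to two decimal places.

CIF value: SGD 59906.19

CIF = EXW price + pre-shipment costs + freight + insurance
CIF = 55019.80 + 1088.73 + 388.07 + 576.66 + 2193.49 + 639.44 = 59906.19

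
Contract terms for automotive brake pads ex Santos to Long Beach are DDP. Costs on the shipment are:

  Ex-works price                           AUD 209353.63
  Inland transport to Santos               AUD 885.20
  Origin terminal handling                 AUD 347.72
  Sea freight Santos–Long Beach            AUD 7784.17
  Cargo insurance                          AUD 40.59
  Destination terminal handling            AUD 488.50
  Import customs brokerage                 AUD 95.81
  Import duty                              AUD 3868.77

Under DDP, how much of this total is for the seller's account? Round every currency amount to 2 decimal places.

DDP: the seller bears all costs including import duty.
Seller's account: goods 209353.63 + inland to port 885.20 + origin terminal 347.72 + freight 7784.17 + insurance 40.59 + destination terminal 488.50 + brokerage 95.81 + duty 3868.77 = 222864.39
Buyer's account: 0.00

Seller's account: AUD 222864.39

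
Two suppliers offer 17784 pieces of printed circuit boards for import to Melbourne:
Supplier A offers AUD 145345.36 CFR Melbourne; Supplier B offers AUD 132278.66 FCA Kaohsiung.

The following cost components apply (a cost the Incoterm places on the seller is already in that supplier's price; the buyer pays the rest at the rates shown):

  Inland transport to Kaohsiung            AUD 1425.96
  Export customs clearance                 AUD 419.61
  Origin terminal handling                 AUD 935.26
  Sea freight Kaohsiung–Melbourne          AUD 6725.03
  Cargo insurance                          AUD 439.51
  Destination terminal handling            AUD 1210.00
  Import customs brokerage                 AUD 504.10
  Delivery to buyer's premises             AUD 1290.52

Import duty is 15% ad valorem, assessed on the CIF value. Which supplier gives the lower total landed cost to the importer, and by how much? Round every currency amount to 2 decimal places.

Supplier A (CFR):
CIF value = CFR price + insurance = 145345.36 + 439.51 = 145784.87
Import duty = 145784.87 × 15% = 21867.73
Buyer bears (A): 439.51 + 1210.00 + 504.10 + 1290.52 = 3444.13
Landed cost (A) = invoice 145345.36 + 3444.13 + duty 21867.73 = 170657.22
Supplier B (FCA):
CIF value = FCA price + origin terminal + freight + insurance = 132278.66 + 935.26 + 6725.03 + 439.51 = 140378.46
Import duty = 140378.46 × 15% = 21056.77
Buyer bears (B): 935.26 + 6725.03 + 439.51 + 1210.00 + 504.10 + 1290.52 = 11104.42
Landed cost (B) = invoice 132278.66 + 11104.42 + duty 21056.77 = 164439.85
Difference = |170657.22 − 164439.85| = 6217.37

Supplier B is cheaper by AUD 6217.37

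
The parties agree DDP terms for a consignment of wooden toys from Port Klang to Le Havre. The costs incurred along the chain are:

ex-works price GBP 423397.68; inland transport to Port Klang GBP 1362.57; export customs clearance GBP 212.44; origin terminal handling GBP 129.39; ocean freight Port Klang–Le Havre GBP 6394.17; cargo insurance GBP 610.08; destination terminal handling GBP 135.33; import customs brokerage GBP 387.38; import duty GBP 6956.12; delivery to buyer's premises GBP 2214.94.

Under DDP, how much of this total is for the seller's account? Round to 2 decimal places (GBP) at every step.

DDP: the seller bears all costs including import duty.
Seller's account: goods 423397.68 + inland to port 1362.57 + export clearance 212.44 + origin terminal 129.39 + freight 6394.17 + insurance 610.08 + destination terminal 135.33 + brokerage 387.38 + duty 6956.12 + delivery 2214.94 = 441800.10
Buyer's account: 0.00

Seller's account: GBP 441800.10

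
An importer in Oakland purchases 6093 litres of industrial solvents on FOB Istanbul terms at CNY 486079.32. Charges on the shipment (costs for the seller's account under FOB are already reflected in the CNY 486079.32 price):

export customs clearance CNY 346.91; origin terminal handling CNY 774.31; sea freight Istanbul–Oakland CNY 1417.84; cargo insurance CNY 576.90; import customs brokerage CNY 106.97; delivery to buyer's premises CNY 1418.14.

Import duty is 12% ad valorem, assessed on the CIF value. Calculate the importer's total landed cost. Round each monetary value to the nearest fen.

FOB: the seller bears costs until goods are on board at the origin port; the buyer bears freight, insurance and all costs thereafter.
Already in the invoice (seller's account under FOB): export clearance, origin terminal — exclude.
CIF value = FOB price + freight + insurance = 486079.32 + 1417.84 + 576.90 = 488074.06
Import duty = 488074.06 × 12% = 58568.89
Buyer bears: freight 1417.84 + insurance 576.90 + brokerage 106.97 + delivery 1418.14 + duty 58568.89 = 62088.74
Landed cost = invoice 486079.32 + 62088.74 = 548168.06

Total landed cost: CNY 548168.06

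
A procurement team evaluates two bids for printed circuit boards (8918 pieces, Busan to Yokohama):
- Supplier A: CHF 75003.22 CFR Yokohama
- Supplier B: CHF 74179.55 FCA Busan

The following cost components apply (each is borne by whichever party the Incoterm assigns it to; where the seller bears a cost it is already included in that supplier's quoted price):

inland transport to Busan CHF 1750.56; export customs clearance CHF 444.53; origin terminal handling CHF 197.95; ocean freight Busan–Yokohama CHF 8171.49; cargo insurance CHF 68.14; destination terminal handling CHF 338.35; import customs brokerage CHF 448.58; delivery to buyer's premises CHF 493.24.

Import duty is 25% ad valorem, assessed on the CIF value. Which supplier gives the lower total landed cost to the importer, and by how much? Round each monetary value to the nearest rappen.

Supplier A is cheaper by CHF 9432.21

Supplier A (CFR):
CIF value = CFR price + insurance = 75003.22 + 68.14 = 75071.36
Import duty = 75071.36 × 25% = 18767.84
Buyer bears (A): 68.14 + 338.35 + 448.58 + 493.24 = 1348.31
Landed cost (A) = invoice 75003.22 + 1348.31 + duty 18767.84 = 95119.37
Supplier B (FCA):
CIF value = FCA price + origin terminal + freight + insurance = 74179.55 + 197.95 + 8171.49 + 68.14 = 82617.13
Import duty = 82617.13 × 25% = 20654.28
Buyer bears (B): 197.95 + 8171.49 + 68.14 + 338.35 + 448.58 + 493.24 = 9717.75
Landed cost (B) = invoice 74179.55 + 9717.75 + duty 20654.28 = 104551.58
Difference = |95119.37 − 104551.58| = 9432.21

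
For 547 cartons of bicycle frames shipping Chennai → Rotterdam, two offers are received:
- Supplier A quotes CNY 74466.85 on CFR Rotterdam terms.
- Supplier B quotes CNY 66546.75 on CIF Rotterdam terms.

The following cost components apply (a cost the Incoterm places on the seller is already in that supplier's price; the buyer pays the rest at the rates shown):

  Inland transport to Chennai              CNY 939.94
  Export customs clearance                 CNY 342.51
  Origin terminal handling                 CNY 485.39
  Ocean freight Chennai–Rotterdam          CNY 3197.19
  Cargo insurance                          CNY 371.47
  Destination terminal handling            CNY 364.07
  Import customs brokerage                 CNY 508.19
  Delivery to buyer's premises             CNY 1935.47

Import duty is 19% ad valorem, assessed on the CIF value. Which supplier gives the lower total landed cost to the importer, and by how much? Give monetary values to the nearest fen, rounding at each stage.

Supplier A (CFR):
CIF value = CFR price + insurance = 74466.85 + 371.47 = 74838.32
Import duty = 74838.32 × 19% = 14219.28
Buyer bears (A): 371.47 + 364.07 + 508.19 + 1935.47 = 3179.20
Landed cost (A) = invoice 74466.85 + 3179.20 + duty 14219.28 = 91865.33
Supplier B (CIF):
The CIF price already equals the CIF value: 66546.75
Import duty = 66546.75 × 19% = 12643.88
Buyer bears (B): 364.07 + 508.19 + 1935.47 = 2807.73
Landed cost (B) = invoice 66546.75 + 2807.73 + duty 12643.88 = 81998.36
Difference = |91865.33 − 81998.36| = 9866.97

Supplier B is cheaper by CNY 9866.97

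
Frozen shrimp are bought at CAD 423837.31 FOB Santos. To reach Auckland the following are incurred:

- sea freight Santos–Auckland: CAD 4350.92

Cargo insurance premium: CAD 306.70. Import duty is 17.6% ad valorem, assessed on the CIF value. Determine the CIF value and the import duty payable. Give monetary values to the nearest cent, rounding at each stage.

CIF = FOB price + freight + insurance
CIF = 423837.31 + 4350.92 + 306.70 = 428494.93
Import duty = 428494.93 × 17.6% = 75415.11

CIF value: CAD 428494.93; import duty: CAD 75415.11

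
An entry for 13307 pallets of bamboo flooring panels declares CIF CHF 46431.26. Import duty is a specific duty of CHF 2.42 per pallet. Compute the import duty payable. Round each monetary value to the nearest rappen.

Import duty = 13307 × 2.42 = 32202.94

Import duty: CHF 32202.94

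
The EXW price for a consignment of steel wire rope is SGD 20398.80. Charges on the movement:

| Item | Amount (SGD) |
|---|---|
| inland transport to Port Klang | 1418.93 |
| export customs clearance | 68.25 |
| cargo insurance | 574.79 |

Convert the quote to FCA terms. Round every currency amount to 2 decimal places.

Not relevant to the conversion: insurance — on the buyer under both terms; not part of either seller's price.
From EXW to FCA, the seller additionally bears: inland to port, export clearance.
FCA price = 20398.80 + 1418.93 + 68.25 = 21885.98

FCA price: SGD 21885.98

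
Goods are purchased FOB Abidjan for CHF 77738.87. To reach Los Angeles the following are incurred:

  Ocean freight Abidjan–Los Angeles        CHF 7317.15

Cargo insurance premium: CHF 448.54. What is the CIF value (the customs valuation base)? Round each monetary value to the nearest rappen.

CIF = FOB price + freight + insurance
CIF = 77738.87 + 7317.15 + 448.54 = 85504.56

CIF value: CHF 85504.56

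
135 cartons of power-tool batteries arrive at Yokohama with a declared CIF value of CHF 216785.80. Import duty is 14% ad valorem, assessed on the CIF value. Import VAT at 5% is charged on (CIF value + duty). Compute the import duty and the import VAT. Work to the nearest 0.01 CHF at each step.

Import duty: CHF 30350.01; import VAT: CHF 12356.79

Import duty = 216785.80 × 14% = 30350.01
VAT base = CIF + duty = 216785.80 + 30350.01 = 247135.81
Import VAT = 247135.81 × 5% = 12356.79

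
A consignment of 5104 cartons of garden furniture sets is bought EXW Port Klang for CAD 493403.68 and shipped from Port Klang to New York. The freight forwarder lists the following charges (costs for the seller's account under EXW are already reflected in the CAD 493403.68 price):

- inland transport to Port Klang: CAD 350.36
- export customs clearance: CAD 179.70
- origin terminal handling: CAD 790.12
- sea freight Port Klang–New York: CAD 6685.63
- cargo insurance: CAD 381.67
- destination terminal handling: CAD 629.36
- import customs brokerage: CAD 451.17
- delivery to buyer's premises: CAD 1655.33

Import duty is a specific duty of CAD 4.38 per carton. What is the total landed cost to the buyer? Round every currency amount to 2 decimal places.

Total landed cost: CAD 526882.54

EXW: the seller makes goods available at their premises; the buyer bears all onward costs.
CIF value = EXW price + inland to port + export clearance + origin terminal + freight + insurance = 493403.68 + 350.36 + 179.70 + 790.12 + 6685.63 + 381.67 = 501791.16
Import duty = 5104 × 4.38 = 22355.52
Buyer bears: inland to port 350.36 + export clearance 179.70 + origin terminal 790.12 + freight 6685.63 + insurance 381.67 + destination terminal 629.36 + brokerage 451.17 + delivery 1655.33 + duty 22355.52 = 33478.86
Landed cost = invoice 493403.68 + 33478.86 = 526882.54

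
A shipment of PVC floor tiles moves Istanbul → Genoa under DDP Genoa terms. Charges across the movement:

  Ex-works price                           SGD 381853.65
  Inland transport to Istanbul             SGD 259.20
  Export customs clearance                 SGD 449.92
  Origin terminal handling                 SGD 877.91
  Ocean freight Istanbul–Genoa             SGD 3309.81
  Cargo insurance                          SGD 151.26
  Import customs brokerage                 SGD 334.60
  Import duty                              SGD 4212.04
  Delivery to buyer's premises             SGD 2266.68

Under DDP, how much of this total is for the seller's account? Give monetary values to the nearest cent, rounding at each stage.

Seller's account: SGD 393715.07

DDP: the seller bears all costs including import duty.
Seller's account: goods 381853.65 + inland to port 259.20 + export clearance 449.92 + origin terminal 877.91 + freight 3309.81 + insurance 151.26 + brokerage 334.60 + duty 4212.04 + delivery 2266.68 = 393715.07
Buyer's account: 0.00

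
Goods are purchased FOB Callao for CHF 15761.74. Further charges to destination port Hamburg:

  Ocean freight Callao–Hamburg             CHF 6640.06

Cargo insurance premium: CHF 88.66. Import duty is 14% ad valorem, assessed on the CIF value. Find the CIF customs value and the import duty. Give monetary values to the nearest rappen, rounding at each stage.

CIF value: CHF 22490.46; import duty: CHF 3148.66

CIF = FOB price + freight + insurance
CIF = 15761.74 + 6640.06 + 88.66 = 22490.46
Import duty = 22490.46 × 14% = 3148.66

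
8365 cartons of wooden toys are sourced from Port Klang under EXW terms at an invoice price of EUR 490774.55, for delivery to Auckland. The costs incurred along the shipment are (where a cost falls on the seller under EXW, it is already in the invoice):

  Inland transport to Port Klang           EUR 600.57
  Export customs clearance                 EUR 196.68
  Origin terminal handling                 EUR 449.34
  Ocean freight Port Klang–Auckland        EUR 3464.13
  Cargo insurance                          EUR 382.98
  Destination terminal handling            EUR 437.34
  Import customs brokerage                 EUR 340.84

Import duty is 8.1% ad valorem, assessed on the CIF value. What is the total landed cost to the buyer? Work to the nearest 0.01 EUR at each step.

Total landed cost: EUR 536811.76

EXW: the seller makes goods available at their premises; the buyer bears all onward costs.
CIF value = EXW price + inland to port + export clearance + origin terminal + freight + insurance = 490774.55 + 600.57 + 196.68 + 449.34 + 3464.13 + 382.98 = 495868.25
Import duty = 495868.25 × 8.1% = 40165.33
Buyer bears: inland to port 600.57 + export clearance 196.68 + origin terminal 449.34 + freight 3464.13 + insurance 382.98 + destination terminal 437.34 + brokerage 340.84 + duty 40165.33 = 46037.21
Landed cost = invoice 490774.55 + 46037.21 = 536811.76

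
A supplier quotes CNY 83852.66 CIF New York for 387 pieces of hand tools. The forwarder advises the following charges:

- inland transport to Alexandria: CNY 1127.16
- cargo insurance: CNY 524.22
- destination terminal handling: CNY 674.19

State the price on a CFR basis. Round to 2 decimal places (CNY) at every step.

Not relevant to the conversion: inland to port — on the seller under both CIF and CFR; already in the CIF price and stays in the CFR price. destination terminal — on the buyer under both terms; not part of either seller's price.
From CIF to CFR, the seller no longer bears: insurance.
CFR price = 83852.66 − 524.22 = 83328.44

CFR price: CNY 83328.44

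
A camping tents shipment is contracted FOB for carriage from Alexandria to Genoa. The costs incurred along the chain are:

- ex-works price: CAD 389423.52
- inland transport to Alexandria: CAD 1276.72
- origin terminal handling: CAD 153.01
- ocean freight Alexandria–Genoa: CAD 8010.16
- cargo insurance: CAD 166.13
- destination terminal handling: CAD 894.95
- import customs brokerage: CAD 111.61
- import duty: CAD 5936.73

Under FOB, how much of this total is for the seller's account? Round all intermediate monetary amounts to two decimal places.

FOB: the seller bears costs until goods are on board at the origin port; the buyer bears freight, insurance and all costs thereafter.
Seller's account: goods 389423.52 + inland to port 1276.72 + origin terminal 153.01 = 390853.25
Buyer's account: freight 8010.16 + insurance 166.13 + destination terminal 894.95 + brokerage 111.61 + duty 5936.73 = 15119.58

Seller's account: CAD 390853.25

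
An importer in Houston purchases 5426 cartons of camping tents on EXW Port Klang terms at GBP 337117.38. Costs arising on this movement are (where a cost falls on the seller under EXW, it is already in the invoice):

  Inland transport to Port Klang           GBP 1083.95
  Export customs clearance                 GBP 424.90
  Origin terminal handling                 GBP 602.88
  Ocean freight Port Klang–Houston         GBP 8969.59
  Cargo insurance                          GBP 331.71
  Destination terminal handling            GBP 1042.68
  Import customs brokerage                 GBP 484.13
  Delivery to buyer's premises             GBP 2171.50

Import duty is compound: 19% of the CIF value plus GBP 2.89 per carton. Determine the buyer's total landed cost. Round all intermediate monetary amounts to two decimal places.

EXW: the seller makes goods available at their premises; the buyer bears all onward costs.
CIF value = EXW price + inland to port + export clearance + origin terminal + freight + insurance = 337117.38 + 1083.95 + 424.90 + 602.88 + 8969.59 + 331.71 = 348530.41
Ad valorem component: 348530.41 × 19% = 66220.78
Specific component: 5426 × 2.89 = 15681.14
Import duty = 66220.78 + 15681.14 = 81901.92
Buyer bears: inland to port 1083.95 + export clearance 424.90 + origin terminal 602.88 + freight 8969.59 + insurance 331.71 + destination terminal 1042.68 + brokerage 484.13 + delivery 2171.50 + duty 81901.92 = 97013.26
Landed cost = invoice 337117.38 + 97013.26 = 434130.64

Total landed cost: GBP 434130.64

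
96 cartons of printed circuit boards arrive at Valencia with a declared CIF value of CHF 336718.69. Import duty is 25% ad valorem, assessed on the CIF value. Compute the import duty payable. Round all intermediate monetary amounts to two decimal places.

Import duty: CHF 84179.67

Import duty = 336718.69 × 25% = 84179.67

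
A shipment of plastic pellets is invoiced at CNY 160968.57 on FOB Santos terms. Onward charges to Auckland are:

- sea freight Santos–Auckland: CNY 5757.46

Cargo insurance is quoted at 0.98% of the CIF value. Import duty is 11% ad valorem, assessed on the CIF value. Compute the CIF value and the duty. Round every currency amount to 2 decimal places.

CIF value: CNY 168376.12; import duty: CNY 18521.37

Let C be the CIF value. C = FOB price + freight + 0.98% × C
C − 0.98% × C = 160968.57 + 5757.46
0.9902 × C = 166726.03
C = 166726.03 / 0.9902 = 168376.12
Insurance premium = 0.98% × 168376.12 = 1650.09
Import duty = 168376.12 × 11% = 18521.37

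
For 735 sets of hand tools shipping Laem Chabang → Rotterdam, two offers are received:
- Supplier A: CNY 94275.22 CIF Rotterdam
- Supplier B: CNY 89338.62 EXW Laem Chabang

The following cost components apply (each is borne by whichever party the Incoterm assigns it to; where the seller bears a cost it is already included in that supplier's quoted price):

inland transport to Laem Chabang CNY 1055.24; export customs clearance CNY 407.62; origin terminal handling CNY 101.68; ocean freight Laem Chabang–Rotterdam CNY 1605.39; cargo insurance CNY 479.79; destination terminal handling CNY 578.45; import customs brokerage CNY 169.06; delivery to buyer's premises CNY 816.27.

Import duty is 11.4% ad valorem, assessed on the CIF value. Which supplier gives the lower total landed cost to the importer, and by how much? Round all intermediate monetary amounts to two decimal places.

Supplier B is cheaper by CNY 1433.59

Supplier A (CIF):
The CIF price already equals the CIF value: 94275.22
Import duty = 94275.22 × 11.4% = 10747.38
Buyer bears (A): 578.45 + 169.06 + 816.27 = 1563.78
Landed cost (A) = invoice 94275.22 + 1563.78 + duty 10747.38 = 106586.38
Supplier B (EXW):
CIF value = EXW price + inland to port + export clearance + origin terminal + freight + insurance = 89338.62 + 1055.24 + 407.62 + 101.68 + 1605.39 + 479.79 = 92988.34
Import duty = 92988.34 × 11.4% = 10600.67
Buyer bears (B): 1055.24 + 407.62 + 101.68 + 1605.39 + 479.79 + 578.45 + 169.06 + 816.27 = 5213.50
Landed cost (B) = invoice 89338.62 + 5213.50 + duty 10600.67 = 105152.79
Difference = |106586.38 − 105152.79| = 1433.59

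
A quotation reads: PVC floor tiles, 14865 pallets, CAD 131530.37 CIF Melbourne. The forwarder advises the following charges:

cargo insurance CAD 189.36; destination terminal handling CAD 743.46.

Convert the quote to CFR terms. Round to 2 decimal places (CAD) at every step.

CFR price: CAD 131341.01

Not relevant to the conversion: destination terminal — on the buyer under both terms; not part of either seller's price.
From CIF to CFR, the seller no longer bears: insurance.
CFR price = 131530.37 − 189.36 = 131341.01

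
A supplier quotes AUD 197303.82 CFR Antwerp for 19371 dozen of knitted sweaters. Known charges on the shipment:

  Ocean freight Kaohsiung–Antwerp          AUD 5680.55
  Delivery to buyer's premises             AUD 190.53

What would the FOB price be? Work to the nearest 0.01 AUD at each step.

FOB price: AUD 191623.27

Not relevant to the conversion: delivery — on the buyer under both terms; not part of either seller's price.
From CFR to FOB, the seller no longer bears: freight.
FOB price = 197303.82 − 5680.55 = 191623.27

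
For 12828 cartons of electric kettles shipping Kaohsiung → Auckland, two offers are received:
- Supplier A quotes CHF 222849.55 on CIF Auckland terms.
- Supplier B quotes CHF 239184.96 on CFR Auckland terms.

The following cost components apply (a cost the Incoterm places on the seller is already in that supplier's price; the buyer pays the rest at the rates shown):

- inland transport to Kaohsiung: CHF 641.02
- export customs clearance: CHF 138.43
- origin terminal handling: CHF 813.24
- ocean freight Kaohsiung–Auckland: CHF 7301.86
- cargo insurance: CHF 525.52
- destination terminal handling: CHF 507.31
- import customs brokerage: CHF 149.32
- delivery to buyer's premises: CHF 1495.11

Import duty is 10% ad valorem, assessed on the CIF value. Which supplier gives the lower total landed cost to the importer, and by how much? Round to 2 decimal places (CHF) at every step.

Supplier A is cheaper by CHF 18547.02

Supplier A (CIF):
The CIF price already equals the CIF value: 222849.55
Import duty = 222849.55 × 10% = 22284.96
Buyer bears (A): 507.31 + 149.32 + 1495.11 = 2151.74
Landed cost (A) = invoice 222849.55 + 2151.74 + duty 22284.96 = 247286.25
Supplier B (CFR):
CIF value = CFR price + insurance = 239184.96 + 525.52 = 239710.48
Import duty = 239710.48 × 10% = 23971.05
Buyer bears (B): 525.52 + 507.31 + 149.32 + 1495.11 = 2677.26
Landed cost (B) = invoice 239184.96 + 2677.26 + duty 23971.05 = 265833.27
Difference = |247286.25 − 265833.27| = 18547.02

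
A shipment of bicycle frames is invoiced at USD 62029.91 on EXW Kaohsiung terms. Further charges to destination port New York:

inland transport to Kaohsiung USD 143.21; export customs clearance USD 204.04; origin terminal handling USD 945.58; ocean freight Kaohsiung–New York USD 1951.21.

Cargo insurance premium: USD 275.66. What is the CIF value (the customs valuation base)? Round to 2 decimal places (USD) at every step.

CIF value: USD 65549.61

CIF = EXW price + pre-shipment costs + freight + insurance
CIF = 62029.91 + 143.21 + 204.04 + 945.58 + 1951.21 + 275.66 = 65549.61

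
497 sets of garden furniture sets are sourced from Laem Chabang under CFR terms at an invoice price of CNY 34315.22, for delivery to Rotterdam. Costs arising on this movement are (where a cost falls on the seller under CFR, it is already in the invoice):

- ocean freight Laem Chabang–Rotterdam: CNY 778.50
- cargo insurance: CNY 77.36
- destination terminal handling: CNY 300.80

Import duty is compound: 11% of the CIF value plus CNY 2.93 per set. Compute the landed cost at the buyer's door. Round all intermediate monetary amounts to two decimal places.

Total landed cost: CNY 39932.77

CFR: the seller pays costs through ocean freight to the destination port, but not insurance.
Already in the invoice (seller's account under CFR): freight — exclude.
CIF value = CFR price + insurance = 34315.22 + 77.36 = 34392.58
Ad valorem component: 34392.58 × 11% = 3783.18
Specific component: 497 × 2.93 = 1456.21
Import duty = 3783.18 + 1456.21 = 5239.39
Buyer bears: insurance 77.36 + destination terminal 300.80 + duty 5239.39 = 5617.55
Landed cost = invoice 34315.22 + 5617.55 = 39932.77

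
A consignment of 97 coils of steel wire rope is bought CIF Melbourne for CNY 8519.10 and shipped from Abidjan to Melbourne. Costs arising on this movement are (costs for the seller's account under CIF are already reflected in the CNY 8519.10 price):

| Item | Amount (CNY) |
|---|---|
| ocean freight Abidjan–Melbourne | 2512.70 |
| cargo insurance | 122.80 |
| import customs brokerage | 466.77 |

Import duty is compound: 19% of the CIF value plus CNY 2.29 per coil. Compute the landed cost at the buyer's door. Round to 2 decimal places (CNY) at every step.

CIF: the seller pays costs through ocean freight and marine insurance to the destination port.
Already in the invoice (seller's account under CIF): freight, insurance — exclude.
The CIF price already equals the CIF value: 8519.10
Ad valorem component: 8519.10 × 19% = 1618.63
Specific component: 97 × 2.29 = 222.13
Import duty = 1618.63 + 222.13 = 1840.76
Buyer bears: brokerage 466.77 + duty 1840.76 = 2307.53
Landed cost = invoice 8519.10 + 2307.53 = 10826.63

Total landed cost: CNY 10826.63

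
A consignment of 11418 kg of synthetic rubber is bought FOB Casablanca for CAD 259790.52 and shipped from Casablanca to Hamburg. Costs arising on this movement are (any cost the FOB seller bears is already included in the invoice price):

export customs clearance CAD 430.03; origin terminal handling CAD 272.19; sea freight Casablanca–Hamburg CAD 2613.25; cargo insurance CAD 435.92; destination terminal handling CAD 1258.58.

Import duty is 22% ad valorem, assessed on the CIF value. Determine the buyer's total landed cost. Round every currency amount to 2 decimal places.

FOB: the seller bears costs until goods are on board at the origin port; the buyer bears freight, insurance and all costs thereafter.
Already in the invoice (seller's account under FOB): export clearance, origin terminal — exclude.
CIF value = FOB price + freight + insurance = 259790.52 + 2613.25 + 435.92 = 262839.69
Import duty = 262839.69 × 22% = 57824.73
Buyer bears: freight 2613.25 + insurance 435.92 + destination terminal 1258.58 + duty 57824.73 = 62132.48
Landed cost = invoice 259790.52 + 62132.48 = 321923.00

Total landed cost: CAD 321923.00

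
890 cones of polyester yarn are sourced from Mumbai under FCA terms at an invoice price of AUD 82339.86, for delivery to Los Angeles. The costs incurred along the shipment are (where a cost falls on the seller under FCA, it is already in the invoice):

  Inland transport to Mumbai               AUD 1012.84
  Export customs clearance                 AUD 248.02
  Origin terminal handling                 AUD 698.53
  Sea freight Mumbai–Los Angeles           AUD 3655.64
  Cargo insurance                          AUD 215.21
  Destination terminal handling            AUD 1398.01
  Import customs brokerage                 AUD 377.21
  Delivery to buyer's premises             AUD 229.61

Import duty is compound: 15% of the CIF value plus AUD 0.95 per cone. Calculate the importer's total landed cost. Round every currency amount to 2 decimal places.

FCA: the seller delivers export-cleared goods to the carrier; the buyer bears costs from that point.
Already in the invoice (seller's account under FCA): inland to port, export clearance — exclude.
CIF value = FCA price + origin terminal + freight + insurance = 82339.86 + 698.53 + 3655.64 + 215.21 = 86909.24
Ad valorem component: 86909.24 × 15% = 13036.39
Specific component: 890 × 0.95 = 845.50
Import duty = 13036.39 + 845.50 = 13881.89
Buyer bears: origin terminal 698.53 + freight 3655.64 + insurance 215.21 + destination terminal 1398.01 + brokerage 377.21 + delivery 229.61 + duty 13881.89 = 20456.10
Landed cost = invoice 82339.86 + 20456.10 = 102795.96

Total landed cost: AUD 102795.96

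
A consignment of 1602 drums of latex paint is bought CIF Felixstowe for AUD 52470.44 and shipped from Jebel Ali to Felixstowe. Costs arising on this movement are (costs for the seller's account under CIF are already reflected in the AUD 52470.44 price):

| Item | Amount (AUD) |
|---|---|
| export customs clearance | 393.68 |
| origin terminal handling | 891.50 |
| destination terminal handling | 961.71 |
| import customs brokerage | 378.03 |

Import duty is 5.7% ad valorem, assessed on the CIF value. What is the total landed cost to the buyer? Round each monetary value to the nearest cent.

CIF: the seller pays costs through ocean freight and marine insurance to the destination port.
Already in the invoice (seller's account under CIF): export clearance, origin terminal — exclude.
The CIF price already equals the CIF value: 52470.44
Import duty = 52470.44 × 5.7% = 2990.82
Buyer bears: destination terminal 961.71 + brokerage 378.03 + duty 2990.82 = 4330.56
Landed cost = invoice 52470.44 + 4330.56 = 56801.00

Total landed cost: AUD 56801.00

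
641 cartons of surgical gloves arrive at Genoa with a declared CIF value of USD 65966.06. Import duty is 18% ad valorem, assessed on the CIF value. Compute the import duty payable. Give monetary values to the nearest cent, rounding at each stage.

Import duty = 65966.06 × 18% = 11873.89

Import duty: USD 11873.89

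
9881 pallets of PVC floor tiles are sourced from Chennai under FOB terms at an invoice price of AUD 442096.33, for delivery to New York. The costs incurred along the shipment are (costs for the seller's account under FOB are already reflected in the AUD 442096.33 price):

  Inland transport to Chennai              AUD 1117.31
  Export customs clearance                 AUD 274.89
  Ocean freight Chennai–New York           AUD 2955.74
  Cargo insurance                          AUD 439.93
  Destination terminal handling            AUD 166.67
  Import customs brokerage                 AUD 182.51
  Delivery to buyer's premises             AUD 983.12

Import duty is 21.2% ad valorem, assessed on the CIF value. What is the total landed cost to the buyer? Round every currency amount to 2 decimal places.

FOB: the seller bears costs until goods are on board at the origin port; the buyer bears freight, insurance and all costs thereafter.
Already in the invoice (seller's account under FOB): inland to port, export clearance — exclude.
CIF value = FOB price + freight + insurance = 442096.33 + 2955.74 + 439.93 = 445492.00
Import duty = 445492.00 × 21.2% = 94444.30
Buyer bears: freight 2955.74 + insurance 439.93 + destination terminal 166.67 + brokerage 182.51 + delivery 983.12 + duty 94444.30 = 99172.27
Landed cost = invoice 442096.33 + 99172.27 = 541268.60

Total landed cost: AUD 541268.60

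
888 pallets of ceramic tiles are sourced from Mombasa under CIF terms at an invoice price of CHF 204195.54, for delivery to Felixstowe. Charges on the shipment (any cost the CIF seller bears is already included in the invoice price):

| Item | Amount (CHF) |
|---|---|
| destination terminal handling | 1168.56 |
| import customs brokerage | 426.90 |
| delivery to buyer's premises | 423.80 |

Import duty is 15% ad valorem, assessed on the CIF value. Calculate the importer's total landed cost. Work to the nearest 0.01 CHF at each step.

CIF: the seller pays costs through ocean freight and marine insurance to the destination port.
The CIF price already equals the CIF value: 204195.54
Import duty = 204195.54 × 15% = 30629.33
Buyer bears: destination terminal 1168.56 + brokerage 426.90 + delivery 423.80 + duty 30629.33 = 32648.59
Landed cost = invoice 204195.54 + 32648.59 = 236844.13

Total landed cost: CHF 236844.13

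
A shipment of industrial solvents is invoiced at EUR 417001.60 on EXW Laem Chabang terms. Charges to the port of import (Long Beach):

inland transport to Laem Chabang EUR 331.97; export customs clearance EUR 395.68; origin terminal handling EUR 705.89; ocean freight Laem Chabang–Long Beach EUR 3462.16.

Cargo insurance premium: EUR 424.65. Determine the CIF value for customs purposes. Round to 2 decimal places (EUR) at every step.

CIF value: EUR 422321.95

CIF = EXW price + pre-shipment costs + freight + insurance
CIF = 417001.60 + 331.97 + 395.68 + 705.89 + 3462.16 + 424.65 = 422321.95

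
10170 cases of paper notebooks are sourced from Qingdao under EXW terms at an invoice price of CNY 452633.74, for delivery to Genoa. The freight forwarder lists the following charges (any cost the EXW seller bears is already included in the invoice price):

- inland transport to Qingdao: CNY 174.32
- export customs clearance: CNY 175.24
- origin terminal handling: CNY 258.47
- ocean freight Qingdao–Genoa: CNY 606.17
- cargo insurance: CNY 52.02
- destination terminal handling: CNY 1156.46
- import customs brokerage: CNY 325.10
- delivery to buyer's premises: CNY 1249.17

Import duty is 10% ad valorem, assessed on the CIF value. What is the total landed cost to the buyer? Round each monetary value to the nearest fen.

Total landed cost: CNY 502020.69

EXW: the seller makes goods available at their premises; the buyer bears all onward costs.
CIF value = EXW price + inland to port + export clearance + origin terminal + freight + insurance = 452633.74 + 174.32 + 175.24 + 258.47 + 606.17 + 52.02 = 453899.96
Import duty = 453899.96 × 10% = 45390.00
Buyer bears: inland to port 174.32 + export clearance 175.24 + origin terminal 258.47 + freight 606.17 + insurance 52.02 + destination terminal 1156.46 + brokerage 325.10 + delivery 1249.17 + duty 45390.00 = 49386.95
Landed cost = invoice 452633.74 + 49386.95 = 502020.69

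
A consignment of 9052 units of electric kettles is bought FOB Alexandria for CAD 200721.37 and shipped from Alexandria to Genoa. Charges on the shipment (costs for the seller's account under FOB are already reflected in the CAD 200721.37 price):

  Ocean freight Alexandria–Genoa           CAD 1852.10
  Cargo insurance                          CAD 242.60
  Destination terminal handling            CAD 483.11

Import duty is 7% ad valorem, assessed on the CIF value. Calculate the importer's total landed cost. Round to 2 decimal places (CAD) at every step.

FOB: the seller bears costs until goods are on board at the origin port; the buyer bears freight, insurance and all costs thereafter.
CIF value = FOB price + freight + insurance = 200721.37 + 1852.10 + 242.60 = 202816.07
Import duty = 202816.07 × 7% = 14197.12
Buyer bears: freight 1852.10 + insurance 242.60 + destination terminal 483.11 + duty 14197.12 = 16774.93
Landed cost = invoice 200721.37 + 16774.93 = 217496.30

Total landed cost: CAD 217496.30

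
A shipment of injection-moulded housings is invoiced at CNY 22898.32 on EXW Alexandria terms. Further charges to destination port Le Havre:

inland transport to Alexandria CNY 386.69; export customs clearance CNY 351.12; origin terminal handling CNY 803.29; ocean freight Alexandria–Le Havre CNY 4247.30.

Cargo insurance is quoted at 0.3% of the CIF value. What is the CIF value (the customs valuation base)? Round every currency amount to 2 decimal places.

Let C be the CIF value. C = EXW price + pre-shipment costs + freight + 0.3% × C
C − 0.3% × C = 22898.32 + 386.69 + 351.12 + 803.29 + 4247.30
0.997 × C = 28686.72
C = 28686.72 / 0.997 = 28773.04
Insurance premium = 0.3% × 28773.04 = 86.32

CIF value: CNY 28773.04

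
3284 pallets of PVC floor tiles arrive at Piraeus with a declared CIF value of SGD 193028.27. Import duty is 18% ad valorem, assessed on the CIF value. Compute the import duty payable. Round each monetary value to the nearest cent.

Import duty: SGD 34745.09

Import duty = 193028.27 × 18% = 34745.09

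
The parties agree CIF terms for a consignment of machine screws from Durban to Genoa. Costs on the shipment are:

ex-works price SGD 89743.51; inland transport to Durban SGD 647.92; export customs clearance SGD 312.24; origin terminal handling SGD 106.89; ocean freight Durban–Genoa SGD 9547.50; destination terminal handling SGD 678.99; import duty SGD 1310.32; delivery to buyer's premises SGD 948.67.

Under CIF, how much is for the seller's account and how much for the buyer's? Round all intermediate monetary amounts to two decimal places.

Seller: SGD 100358.06; buyer: SGD 2937.98

CIF: the seller pays costs through ocean freight and marine insurance to the destination port.
Seller's account: goods 89743.51 + inland to port 647.92 + export clearance 312.24 + origin terminal 106.89 + freight 9547.50 = 100358.06
Buyer's account: destination terminal 678.99 + duty 1310.32 + delivery 948.67 = 2937.98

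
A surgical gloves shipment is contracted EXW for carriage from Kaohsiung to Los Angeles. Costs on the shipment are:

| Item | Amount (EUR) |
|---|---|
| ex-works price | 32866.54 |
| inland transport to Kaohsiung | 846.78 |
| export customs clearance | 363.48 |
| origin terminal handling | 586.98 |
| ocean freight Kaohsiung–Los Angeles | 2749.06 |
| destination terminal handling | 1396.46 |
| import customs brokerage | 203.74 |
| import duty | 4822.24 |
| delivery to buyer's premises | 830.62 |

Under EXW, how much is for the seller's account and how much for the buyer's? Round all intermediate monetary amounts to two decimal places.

Seller: EUR 32866.54; buyer: EUR 11799.36

EXW: the seller makes goods available at their premises; the buyer bears all onward costs.
Seller's account: goods 32866.54 = 32866.54
Buyer's account: inland to port 846.78 + export clearance 363.48 + origin terminal 586.98 + freight 2749.06 + destination terminal 1396.46 + brokerage 203.74 + duty 4822.24 + delivery 830.62 = 11799.36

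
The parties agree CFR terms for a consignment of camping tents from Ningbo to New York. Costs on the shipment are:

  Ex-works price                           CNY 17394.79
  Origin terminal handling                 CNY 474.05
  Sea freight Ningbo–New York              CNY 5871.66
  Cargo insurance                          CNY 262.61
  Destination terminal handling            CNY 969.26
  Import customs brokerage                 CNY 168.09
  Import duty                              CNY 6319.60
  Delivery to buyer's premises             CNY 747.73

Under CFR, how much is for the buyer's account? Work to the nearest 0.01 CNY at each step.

CFR: the seller pays costs through ocean freight to the destination port, but not insurance.
Seller's account: goods 17394.79 + origin terminal 474.05 + freight 5871.66 = 23740.50
Buyer's account: insurance 262.61 + destination terminal 969.26 + brokerage 168.09 + duty 6319.60 + delivery 747.73 = 8467.29

Buyer's account: CNY 8467.29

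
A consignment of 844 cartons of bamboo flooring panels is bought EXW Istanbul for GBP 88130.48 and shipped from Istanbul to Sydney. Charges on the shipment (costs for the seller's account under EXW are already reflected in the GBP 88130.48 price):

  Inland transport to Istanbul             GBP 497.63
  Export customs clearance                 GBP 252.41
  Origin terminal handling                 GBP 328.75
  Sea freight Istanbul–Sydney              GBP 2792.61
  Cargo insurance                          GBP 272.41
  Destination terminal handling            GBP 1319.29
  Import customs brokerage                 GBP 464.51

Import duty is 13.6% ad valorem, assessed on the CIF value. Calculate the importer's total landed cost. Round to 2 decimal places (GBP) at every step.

EXW: the seller makes goods available at their premises; the buyer bears all onward costs.
CIF value = EXW price + inland to port + export clearance + origin terminal + freight + insurance = 88130.48 + 497.63 + 252.41 + 328.75 + 2792.61 + 272.41 = 92274.29
Import duty = 92274.29 × 13.6% = 12549.30
Buyer bears: inland to port 497.63 + export clearance 252.41 + origin terminal 328.75 + freight 2792.61 + insurance 272.41 + destination terminal 1319.29 + brokerage 464.51 + duty 12549.30 = 18476.91
Landed cost = invoice 88130.48 + 18476.91 = 106607.39

Total landed cost: GBP 106607.39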